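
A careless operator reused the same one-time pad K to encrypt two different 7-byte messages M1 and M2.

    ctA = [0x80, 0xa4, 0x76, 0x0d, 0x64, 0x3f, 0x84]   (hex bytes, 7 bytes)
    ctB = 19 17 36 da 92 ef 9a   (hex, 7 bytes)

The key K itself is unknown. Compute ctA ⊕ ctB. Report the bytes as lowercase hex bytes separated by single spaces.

ctA ⊕ ctB = (M1 ⊕ K) ⊕ (M2 ⊕ K) = M1 ⊕ M2 — the shared key cancels under XOR.
80 ⊕ 19 = 99
a4 ⊕ 17 = b3
76 ⊕ 36 = 40
0d ⊕ da = d7
64 ⊕ 92 = f6
3f ⊕ ef = d0
84 ⊕ 9a = 1e

99 b3 40 d7 f6 d0 1e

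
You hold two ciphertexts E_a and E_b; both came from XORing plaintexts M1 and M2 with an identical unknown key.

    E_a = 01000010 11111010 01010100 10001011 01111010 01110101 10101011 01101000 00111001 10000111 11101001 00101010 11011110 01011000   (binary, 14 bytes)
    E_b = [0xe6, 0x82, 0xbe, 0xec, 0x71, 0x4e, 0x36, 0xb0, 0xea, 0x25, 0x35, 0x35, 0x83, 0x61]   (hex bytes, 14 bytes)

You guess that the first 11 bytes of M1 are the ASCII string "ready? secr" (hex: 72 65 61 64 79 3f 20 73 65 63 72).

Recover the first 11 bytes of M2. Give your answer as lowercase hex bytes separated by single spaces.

d6 1d 8b 03 72 04 bd ab b6 c1 ae

First, E_a ⊕ E_b = (M1 ⊕ K) ⊕ (M2 ⊕ K) = M1 ⊕ M2, so the key drops out. Then M2 = (M1 ⊕ M2) ⊕ M1 over the first 11 bytes.
byte 0: (42 ^ e6) ^ 72 = a4 ^ 72 = d6
byte 1: (fa ^ 82) ^ 65 = 78 ^ 65 = 1d
byte 2: (54 ^ be) ^ 61 = ea ^ 61 = 8b
byte 3: (8b ^ ec) ^ 64 = 67 ^ 64 = 03
byte 4: (7a ^ 71) ^ 79 = 0b ^ 79 = 72
byte 5: (75 ^ 4e) ^ 3f = 3b ^ 3f = 04
byte 6: (ab ^ 36) ^ 20 = 9d ^ 20 = bd
byte 7: (68 ^ b0) ^ 73 = d8 ^ 73 = ab
byte 8: (39 ^ ea) ^ 65 = d3 ^ 65 = b6
byte 9: (87 ^ 25) ^ 63 = a2 ^ 63 = c1
byte 10: (e9 ^ 35) ^ 72 = dc ^ 72 = ae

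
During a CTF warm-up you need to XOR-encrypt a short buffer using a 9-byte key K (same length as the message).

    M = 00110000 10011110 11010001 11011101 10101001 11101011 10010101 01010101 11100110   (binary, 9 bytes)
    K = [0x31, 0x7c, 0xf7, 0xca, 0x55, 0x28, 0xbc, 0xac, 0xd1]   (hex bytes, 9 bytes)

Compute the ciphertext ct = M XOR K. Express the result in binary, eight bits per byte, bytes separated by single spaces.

30 ^ 31 = 01
9e ^ 7c = e2
d1 ^ f7 = 26
dd ^ ca = 17
a9 ^ 55 = fc
eb ^ 28 = c3
95 ^ bc = 29
55 ^ ac = f9
e6 ^ d1 = 37

00000001 11100010 00100110 00010111 11111100 11000011 00101001 11111001 00110111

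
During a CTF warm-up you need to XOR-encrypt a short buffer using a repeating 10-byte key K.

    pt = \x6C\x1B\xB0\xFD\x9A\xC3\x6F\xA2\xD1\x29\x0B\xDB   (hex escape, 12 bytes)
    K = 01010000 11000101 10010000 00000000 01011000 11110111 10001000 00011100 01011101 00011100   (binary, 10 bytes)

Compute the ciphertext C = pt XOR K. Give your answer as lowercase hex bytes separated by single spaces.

The 10-byte key repeats, so the effective keystream is 50 c5 90 00 58 f7 88 1c 5d 1c 50 c5.
byte 0: 6c ⊕ 50 = 3c
byte 1: 1b ⊕ c5 = de
byte 2: b0 ⊕ 90 = 20
byte 3: fd ⊕ 00 = fd
byte 4: 9a ⊕ 58 = c2
byte 5: c3 ⊕ f7 = 34
byte 6: 6f ⊕ 88 = e7
byte 7: a2 ⊕ 1c = be
byte 8: d1 ⊕ 5d = 8c
byte 9: 29 ⊕ 1c = 35
byte 10: 0b ⊕ 50 = 5b
byte 11: db ⊕ c5 = 1e

3c de 20 fd c2 34 e7 be 8c 35 5b 1e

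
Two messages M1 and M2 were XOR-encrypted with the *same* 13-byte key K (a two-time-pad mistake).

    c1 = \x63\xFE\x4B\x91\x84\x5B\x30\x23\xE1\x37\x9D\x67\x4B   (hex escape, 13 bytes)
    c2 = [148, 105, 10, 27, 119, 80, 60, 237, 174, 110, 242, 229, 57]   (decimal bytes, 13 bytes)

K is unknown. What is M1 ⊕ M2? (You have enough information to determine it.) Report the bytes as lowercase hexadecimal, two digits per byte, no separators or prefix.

f797418af30b0cce4f596f8272

c1 ⊕ c2 = (M1 ⊕ K) ⊕ (M2 ⊕ K) = M1 ⊕ M2 — the shared key cancels under XOR.
63 ⊕ 94 = f7
fe ⊕ 69 = 97
4b ⊕ 0a = 41
91 ⊕ 1b = 8a
84 ⊕ 77 = f3
5b ⊕ 50 = 0b
30 ⊕ 3c = 0c
23 ⊕ ed = ce
e1 ⊕ ae = 4f
37 ⊕ 6e = 59
9d ⊕ f2 = 6f
67 ⊕ e5 = 82
4b ⊕ 39 = 72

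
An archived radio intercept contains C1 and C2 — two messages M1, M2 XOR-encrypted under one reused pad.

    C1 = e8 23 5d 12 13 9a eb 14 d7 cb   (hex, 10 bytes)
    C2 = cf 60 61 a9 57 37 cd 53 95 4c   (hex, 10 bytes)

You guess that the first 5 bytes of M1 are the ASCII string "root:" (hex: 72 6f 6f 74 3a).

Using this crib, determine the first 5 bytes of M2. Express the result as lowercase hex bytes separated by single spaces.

First, C1 ⊕ C2 = (M1 ⊕ K) ⊕ (M2 ⊕ K) = M1 ⊕ M2, so the key drops out. Then M2 = (M1 ⊕ M2) ⊕ M1 over the first 5 bytes.
byte 0: (e8 ⊕ cf) ⊕ 72 = 27 ⊕ 72 = 55
byte 1: (23 ⊕ 60) ⊕ 6f = 43 ⊕ 6f = 2c
byte 2: (5d ⊕ 61) ⊕ 6f = 3c ⊕ 6f = 53
byte 3: (12 ⊕ a9) ⊕ 74 = bb ⊕ 74 = cf
byte 4: (13 ⊕ 57) ⊕ 3a = 44 ⊕ 3a = 7e

55 2c 53 cf 7e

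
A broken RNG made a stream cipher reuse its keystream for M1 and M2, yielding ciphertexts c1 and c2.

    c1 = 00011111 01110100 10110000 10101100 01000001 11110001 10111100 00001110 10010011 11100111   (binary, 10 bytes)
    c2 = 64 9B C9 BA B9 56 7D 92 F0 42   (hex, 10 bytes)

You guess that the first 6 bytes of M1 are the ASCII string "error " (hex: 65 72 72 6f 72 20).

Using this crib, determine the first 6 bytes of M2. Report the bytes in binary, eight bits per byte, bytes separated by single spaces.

First, c1 ⊕ c2 = (M1 ⊕ K) ⊕ (M2 ⊕ K) = M1 ⊕ M2, so the key drops out. Then M2 = (M1 ⊕ M2) ⊕ M1 over the first 6 bytes.
byte 0: (1f ⊕ 64) ⊕ 65 = 7b ⊕ 65 = 1e
byte 1: (74 ⊕ 9b) ⊕ 72 = ef ⊕ 72 = 9d
byte 2: (b0 ⊕ c9) ⊕ 72 = 79 ⊕ 72 = 0b
byte 3: (ac ⊕ ba) ⊕ 6f = 16 ⊕ 6f = 79
byte 4: (41 ⊕ b9) ⊕ 72 = f8 ⊕ 72 = 8a
byte 5: (f1 ⊕ 56) ⊕ 20 = a7 ⊕ 20 = 87

00011110 10011101 00001011 01111001 10001010 10000111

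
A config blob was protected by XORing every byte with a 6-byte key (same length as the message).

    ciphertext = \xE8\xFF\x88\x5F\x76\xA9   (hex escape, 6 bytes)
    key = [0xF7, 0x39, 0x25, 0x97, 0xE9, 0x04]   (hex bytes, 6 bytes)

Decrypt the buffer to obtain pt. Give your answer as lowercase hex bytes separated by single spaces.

1f c6 ad c8 9f ad

byte 0: e8 xor f7 = 1f
byte 1: ff xor 39 = c6
byte 2: 88 xor 25 = ad
byte 3: 5f xor 97 = c8
byte 4: 76 xor e9 = 9f
byte 5: a9 xor 04 = ad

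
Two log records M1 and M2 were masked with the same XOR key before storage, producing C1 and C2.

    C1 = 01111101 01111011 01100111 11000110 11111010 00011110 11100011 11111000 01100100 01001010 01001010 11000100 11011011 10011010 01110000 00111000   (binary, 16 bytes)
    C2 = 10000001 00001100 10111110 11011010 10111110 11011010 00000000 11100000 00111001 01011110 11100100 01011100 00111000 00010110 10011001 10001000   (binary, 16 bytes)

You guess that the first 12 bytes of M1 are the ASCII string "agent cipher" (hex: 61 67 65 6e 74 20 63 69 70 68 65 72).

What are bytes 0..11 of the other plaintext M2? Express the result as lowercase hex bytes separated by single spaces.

First, C1 ⊕ C2 = (M1 ⊕ K) ⊕ (M2 ⊕ K) = M1 ⊕ M2, so the key drops out. Then M2 = (M1 ⊕ M2) ⊕ M1 over the first 12 bytes.
byte 0: (7d ^ 81) ^ 61 = fc ^ 61 = 9d
byte 1: (7b ^ 0c) ^ 67 = 77 ^ 67 = 10
byte 2: (67 ^ be) ^ 65 = d9 ^ 65 = bc
byte 3: (c6 ^ da) ^ 6e = 1c ^ 6e = 72
byte 4: (fa ^ be) ^ 74 = 44 ^ 74 = 30
byte 5: (1e ^ da) ^ 20 = c4 ^ 20 = e4
byte 6: (e3 ^ 00) ^ 63 = e3 ^ 63 = 80
byte 7: (f8 ^ e0) ^ 69 = 18 ^ 69 = 71
byte 8: (64 ^ 39) ^ 70 = 5d ^ 70 = 2d
byte 9: (4a ^ 5e) ^ 68 = 14 ^ 68 = 7c
byte 10: (4a ^ e4) ^ 65 = ae ^ 65 = cb
byte 11: (c4 ^ 5c) ^ 72 = 98 ^ 72 = ea

9d 10 bc 72 30 e4 80 71 2d 7c cb ea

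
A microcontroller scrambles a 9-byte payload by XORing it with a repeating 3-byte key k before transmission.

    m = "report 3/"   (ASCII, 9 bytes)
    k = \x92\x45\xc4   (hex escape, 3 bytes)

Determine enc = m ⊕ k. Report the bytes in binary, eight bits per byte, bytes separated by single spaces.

11100000 00100000 10110100 11111101 00110111 10110000 10110010 01110110 11101011

The 3-byte key repeats, so the effective keystream is 92 45 c4 92 45 c4 92 45 c4.
byte 0: 72 xor 92 = e0
byte 1: 65 xor 45 = 20
byte 2: 70 xor c4 = b4
byte 3: 6f xor 92 = fd
byte 4: 72 xor 45 = 37
byte 5: 74 xor c4 = b0
byte 6: 20 xor 92 = b2
byte 7: 33 xor 45 = 76
byte 8: 2f xor c4 = eb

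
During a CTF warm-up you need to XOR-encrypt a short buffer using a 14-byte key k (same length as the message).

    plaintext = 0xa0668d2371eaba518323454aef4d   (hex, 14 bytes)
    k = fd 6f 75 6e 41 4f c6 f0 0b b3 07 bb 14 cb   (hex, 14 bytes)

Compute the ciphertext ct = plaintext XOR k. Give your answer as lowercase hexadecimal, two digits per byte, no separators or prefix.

5d09f84d30a57ca1889042f1fb86

a0 xor fd = 5d
66 xor 6f = 09
8d xor 75 = f8
23 xor 6e = 4d
71 xor 41 = 30
ea xor 4f = a5
ba xor c6 = 7c
51 xor f0 = a1
83 xor 0b = 88
23 xor b3 = 90
45 xor 07 = 42
4a xor bb = f1
ef xor 14 = fb
4d xor cb = 86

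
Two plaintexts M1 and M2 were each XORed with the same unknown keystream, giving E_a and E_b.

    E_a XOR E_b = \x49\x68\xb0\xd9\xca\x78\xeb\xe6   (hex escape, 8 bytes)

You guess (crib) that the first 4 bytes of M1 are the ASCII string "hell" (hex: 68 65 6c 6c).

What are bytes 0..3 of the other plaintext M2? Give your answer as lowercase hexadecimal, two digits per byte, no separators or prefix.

210ddcb5

Since E_a ⊕ E_b = M1 ⊕ M2, XORing with the guessed M1 bytes yields the corresponding M2 bytes: M2 = (E_a ⊕ E_b) ⊕ M1.
byte 0:  73 ^ 104 =  33
byte 1: 104 ^ 101 =  13
byte 2: 176 ^ 108 = 220
byte 3: 217 ^ 108 = 181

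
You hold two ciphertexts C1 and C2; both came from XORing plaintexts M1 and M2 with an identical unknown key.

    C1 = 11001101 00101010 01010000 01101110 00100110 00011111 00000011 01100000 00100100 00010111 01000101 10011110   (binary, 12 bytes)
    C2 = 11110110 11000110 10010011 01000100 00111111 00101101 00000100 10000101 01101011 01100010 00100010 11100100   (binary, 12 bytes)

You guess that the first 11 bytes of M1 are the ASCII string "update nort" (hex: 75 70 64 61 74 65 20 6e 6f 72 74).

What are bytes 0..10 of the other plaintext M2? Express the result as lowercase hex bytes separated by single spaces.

4e 9c a7 4b 6d 57 27 8b 20 07 13

First, C1 ⊕ C2 = (M1 ⊕ K) ⊕ (M2 ⊕ K) = M1 ⊕ M2, so the key drops out. Then M2 = (M1 ⊕ M2) ⊕ M1 over the first 11 bytes.
byte 0: (cd XOR f6) XOR 75 = 3b XOR 75 = 4e
byte 1: (2a XOR c6) XOR 70 = ec XOR 70 = 9c
byte 2: (50 XOR 93) XOR 64 = c3 XOR 64 = a7
byte 3: (6e XOR 44) XOR 61 = 2a XOR 61 = 4b
byte 4: (26 XOR 3f) XOR 74 = 19 XOR 74 = 6d
byte 5: (1f XOR 2d) XOR 65 = 32 XOR 65 = 57
byte 6: (03 XOR 04) XOR 20 = 07 XOR 20 = 27
byte 7: (60 XOR 85) XOR 6e = e5 XOR 6e = 8b
byte 8: (24 XOR 6b) XOR 6f = 4f XOR 6f = 20
byte 9: (17 XOR 62) XOR 72 = 75 XOR 72 = 07
byte 10: (45 XOR 22) XOR 74 = 67 XOR 74 = 13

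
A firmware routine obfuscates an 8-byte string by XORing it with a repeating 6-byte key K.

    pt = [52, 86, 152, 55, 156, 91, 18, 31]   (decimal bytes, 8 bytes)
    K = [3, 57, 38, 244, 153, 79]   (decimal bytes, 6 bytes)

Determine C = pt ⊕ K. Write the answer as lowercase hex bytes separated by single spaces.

37 6f be c3 05 14 11 26

The 6-byte key repeats, so the effective keystream is 03 39 26 f4 99 4f 03 39.
byte 0: 34 ⊕ 03 = 37
byte 1: 56 ⊕ 39 = 6f
byte 2: 98 ⊕ 26 = be
byte 3: 37 ⊕ f4 = c3
byte 4: 9c ⊕ 99 = 05
byte 5: 5b ⊕ 4f = 14
byte 6: 12 ⊕ 03 = 11
byte 7: 1f ⊕ 39 = 26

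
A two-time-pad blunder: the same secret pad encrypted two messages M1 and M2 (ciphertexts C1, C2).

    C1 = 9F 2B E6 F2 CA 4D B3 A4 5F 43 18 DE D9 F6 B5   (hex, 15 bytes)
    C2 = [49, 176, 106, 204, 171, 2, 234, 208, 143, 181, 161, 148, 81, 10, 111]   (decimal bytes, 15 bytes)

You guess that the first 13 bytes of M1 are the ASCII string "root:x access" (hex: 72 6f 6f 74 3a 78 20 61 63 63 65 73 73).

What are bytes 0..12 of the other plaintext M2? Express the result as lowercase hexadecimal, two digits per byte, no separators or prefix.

dcf4e34a5b377915b395dc39fb

First, C1 ⊕ C2 = (M1 ⊕ K) ⊕ (M2 ⊕ K) = M1 ⊕ M2, so the key drops out. Then M2 = (M1 ⊕ M2) ⊕ M1 over the first 13 bytes.
byte 0: (9f ^ 31) ^ 72 = ae ^ 72 = dc
byte 1: (2b ^ b0) ^ 6f = 9b ^ 6f = f4
byte 2: (e6 ^ 6a) ^ 6f = 8c ^ 6f = e3
byte 3: (f2 ^ cc) ^ 74 = 3e ^ 74 = 4a
byte 4: (ca ^ ab) ^ 3a = 61 ^ 3a = 5b
byte 5: (4d ^ 02) ^ 78 = 4f ^ 78 = 37
byte 6: (b3 ^ ea) ^ 20 = 59 ^ 20 = 79
byte 7: (a4 ^ d0) ^ 61 = 74 ^ 61 = 15
byte 8: (5f ^ 8f) ^ 63 = d0 ^ 63 = b3
byte 9: (43 ^ b5) ^ 63 = f6 ^ 63 = 95
byte 10: (18 ^ a1) ^ 65 = b9 ^ 65 = dc
byte 11: (de ^ 94) ^ 73 = 4a ^ 73 = 39
byte 12: (d9 ^ 51) ^ 73 = 88 ^ 73 = fb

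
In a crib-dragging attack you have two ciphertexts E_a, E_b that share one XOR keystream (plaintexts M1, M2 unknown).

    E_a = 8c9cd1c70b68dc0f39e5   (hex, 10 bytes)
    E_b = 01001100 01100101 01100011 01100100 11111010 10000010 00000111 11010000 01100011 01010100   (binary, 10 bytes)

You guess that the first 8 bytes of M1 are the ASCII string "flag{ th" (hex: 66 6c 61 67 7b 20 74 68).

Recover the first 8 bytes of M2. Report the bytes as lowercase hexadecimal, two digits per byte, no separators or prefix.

a695d3c48acaafb7

First, E_a ⊕ E_b = (M1 ⊕ K) ⊕ (M2 ⊕ K) = M1 ⊕ M2, so the key drops out. Then M2 = (M1 ⊕ M2) ⊕ M1 over the first 8 bytes.
byte 0: (8c ⊕ 4c) ⊕ 66 = c0 ⊕ 66 = a6
byte 1: (9c ⊕ 65) ⊕ 6c = f9 ⊕ 6c = 95
byte 2: (d1 ⊕ 63) ⊕ 61 = b2 ⊕ 61 = d3
byte 3: (c7 ⊕ 64) ⊕ 67 = a3 ⊕ 67 = c4
byte 4: (0b ⊕ fa) ⊕ 7b = f1 ⊕ 7b = 8a
byte 5: (68 ⊕ 82) ⊕ 20 = ea ⊕ 20 = ca
byte 6: (dc ⊕ 07) ⊕ 74 = db ⊕ 74 = af
byte 7: (0f ⊕ d0) ⊕ 68 = df ⊕ 68 = b7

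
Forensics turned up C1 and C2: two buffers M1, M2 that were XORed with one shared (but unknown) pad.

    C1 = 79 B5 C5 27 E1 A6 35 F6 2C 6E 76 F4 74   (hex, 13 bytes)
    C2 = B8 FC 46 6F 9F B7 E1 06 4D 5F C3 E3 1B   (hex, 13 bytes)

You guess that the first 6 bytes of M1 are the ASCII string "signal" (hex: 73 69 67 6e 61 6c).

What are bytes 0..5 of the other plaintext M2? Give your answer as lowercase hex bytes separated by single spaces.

b2 20 e4 26 1f 7d

First, C1 ⊕ C2 = (M1 ⊕ K) ⊕ (M2 ⊕ K) = M1 ⊕ M2, so the key drops out. Then M2 = (M1 ⊕ M2) ⊕ M1 over the first 6 bytes.
byte 0: (79 XOR b8) XOR 73 = c1 XOR 73 = b2
byte 1: (b5 XOR fc) XOR 69 = 49 XOR 69 = 20
byte 2: (c5 XOR 46) XOR 67 = 83 XOR 67 = e4
byte 3: (27 XOR 6f) XOR 6e = 48 XOR 6e = 26
byte 4: (e1 XOR 9f) XOR 61 = 7e XOR 61 = 1f
byte 5: (a6 XOR b7) XOR 6c = 11 XOR 6c = 7d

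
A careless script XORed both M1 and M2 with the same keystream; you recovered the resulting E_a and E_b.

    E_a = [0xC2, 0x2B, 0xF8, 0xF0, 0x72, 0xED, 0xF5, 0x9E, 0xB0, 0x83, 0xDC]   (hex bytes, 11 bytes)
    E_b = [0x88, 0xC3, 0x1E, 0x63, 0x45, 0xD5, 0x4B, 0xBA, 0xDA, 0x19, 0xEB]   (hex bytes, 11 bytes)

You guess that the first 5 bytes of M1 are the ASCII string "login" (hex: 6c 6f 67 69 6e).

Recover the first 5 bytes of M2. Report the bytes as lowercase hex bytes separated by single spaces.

First, E_a ⊕ E_b = (M1 ⊕ K) ⊕ (M2 ⊕ K) = M1 ⊕ M2, so the key drops out. Then M2 = (M1 ⊕ M2) ⊕ M1 over the first 5 bytes.
byte 0: (c2 XOR 88) XOR 6c = 4a XOR 6c = 26
byte 1: (2b XOR c3) XOR 6f = e8 XOR 6f = 87
byte 2: (f8 XOR 1e) XOR 67 = e6 XOR 67 = 81
byte 3: (f0 XOR 63) XOR 69 = 93 XOR 69 = fa
byte 4: (72 XOR 45) XOR 6e = 37 XOR 6e = 59

26 87 81 fa 59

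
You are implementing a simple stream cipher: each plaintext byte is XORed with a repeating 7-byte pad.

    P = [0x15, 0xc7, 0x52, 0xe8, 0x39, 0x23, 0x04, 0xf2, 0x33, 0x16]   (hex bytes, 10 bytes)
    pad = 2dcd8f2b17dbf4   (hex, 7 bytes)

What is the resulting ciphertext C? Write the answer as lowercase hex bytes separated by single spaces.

The 7-byte key repeats, so the effective keystream is 2d cd 8f 2b 17 db f4 2d cd 8f.
byte 0: 00010101 ^ 00101101 = 00111000
byte 1: 11000111 ^ 11001101 = 00001010
byte 2: 01010010 ^ 10001111 = 11011101
byte 3: 11101000 ^ 00101011 = 11000011
byte 4: 00111001 ^ 00010111 = 00101110
byte 5: 00100011 ^ 11011011 = 11111000
byte 6: 00000100 ^ 11110100 = 11110000
byte 7: 11110010 ^ 00101101 = 11011111
byte 8: 00110011 ^ 11001101 = 11111110
byte 9: 00010110 ^ 10001111 = 10011001

38 0a dd c3 2e f8 f0 df fe 99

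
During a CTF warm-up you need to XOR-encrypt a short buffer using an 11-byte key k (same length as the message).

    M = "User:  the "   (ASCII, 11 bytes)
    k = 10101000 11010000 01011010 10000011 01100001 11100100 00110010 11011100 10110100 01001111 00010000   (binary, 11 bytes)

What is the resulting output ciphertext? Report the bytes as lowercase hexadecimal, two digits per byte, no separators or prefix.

fda33ff15bc412a8dc2a30

XOR is its own inverse, so applying the key byte-wise gives the result directly.
byte 0: 55 xor a8 = fd
byte 1: 73 xor d0 = a3
byte 2: 65 xor 5a = 3f
byte 3: 72 xor 83 = f1
byte 4: 3a xor 61 = 5b
byte 5: 20 xor e4 = c4
byte 6: 20 xor 32 = 12
byte 7: 74 xor dc = a8
byte 8: 68 xor b4 = dc
byte 9: 65 xor 4f = 2a
byte 10: 20 xor 10 = 30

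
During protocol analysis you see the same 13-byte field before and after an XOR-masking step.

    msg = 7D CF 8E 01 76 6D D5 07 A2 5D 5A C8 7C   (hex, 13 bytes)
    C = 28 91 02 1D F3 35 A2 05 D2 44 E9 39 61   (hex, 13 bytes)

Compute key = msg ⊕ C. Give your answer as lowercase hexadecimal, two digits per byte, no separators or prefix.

Since C = msg ⊕ key, XORing both sides with msg gives key = msg ⊕ C.
byte 0: 7d xor 28 = 55
byte 1: cf xor 91 = 5e
byte 2: 8e xor 02 = 8c
byte 3: 01 xor 1d = 1c
byte 4: 76 xor f3 = 85
byte 5: 6d xor 35 = 58
byte 6: d5 xor a2 = 77
byte 7: 07 xor 05 = 02
byte 8: a2 xor d2 = 70
byte 9: 5d xor 44 = 19
byte 10: 5a xor e9 = b3
byte 11: c8 xor 39 = f1
byte 12: 7c xor 61 = 1d

555e8c1c855877027019b3f11d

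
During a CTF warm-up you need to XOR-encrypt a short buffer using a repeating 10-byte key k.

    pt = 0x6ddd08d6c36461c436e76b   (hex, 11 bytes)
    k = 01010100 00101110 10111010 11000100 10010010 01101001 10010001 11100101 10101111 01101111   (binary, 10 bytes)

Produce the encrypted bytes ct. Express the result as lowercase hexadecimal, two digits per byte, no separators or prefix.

The 10-byte key repeats, so the effective keystream is 54 2e ba c4 92 69 91 e5 af 6f 54.
byte 0: 01101101 ⊕ 01010100 = 00111001
byte 1: 11011101 ⊕ 00101110 = 11110011
byte 2: 00001000 ⊕ 10111010 = 10110010
byte 3: 11010110 ⊕ 11000100 = 00010010
byte 4: 11000011 ⊕ 10010010 = 01010001
byte 5: 01100100 ⊕ 01101001 = 00001101
byte 6: 01100001 ⊕ 10010001 = 11110000
byte 7: 11000100 ⊕ 11100101 = 00100001
byte 8: 00110110 ⊕ 10101111 = 10011001
byte 9: 11100111 ⊕ 01101111 = 10001000
byte 10: 01101011 ⊕ 01010100 = 00111111

39f3b212510df02199883f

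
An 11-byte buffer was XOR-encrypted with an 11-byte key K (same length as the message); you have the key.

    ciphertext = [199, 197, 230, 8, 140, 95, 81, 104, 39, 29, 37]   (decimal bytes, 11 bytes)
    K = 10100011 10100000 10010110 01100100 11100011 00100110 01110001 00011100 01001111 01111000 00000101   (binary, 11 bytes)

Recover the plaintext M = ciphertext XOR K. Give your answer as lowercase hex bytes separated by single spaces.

64 65 70 6c 6f 79 20 74 68 65 20

199 XOR 163 = 100
197 XOR 160 = 101
230 XOR 150 = 112
  8 XOR 100 = 108
140 XOR 227 = 111
 95 XOR  38 = 121
 81 XOR 113 =  32
104 XOR  28 = 116
 39 XOR  79 = 104
 29 XOR 120 = 101
 37 XOR   5 =  32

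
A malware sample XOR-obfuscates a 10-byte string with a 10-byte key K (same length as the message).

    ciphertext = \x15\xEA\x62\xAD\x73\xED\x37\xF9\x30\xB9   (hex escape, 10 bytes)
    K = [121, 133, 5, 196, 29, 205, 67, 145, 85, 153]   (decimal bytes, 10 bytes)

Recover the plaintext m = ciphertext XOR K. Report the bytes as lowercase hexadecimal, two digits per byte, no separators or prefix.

6c6f67696e2074686520

XOR is its own inverse, so applying the key byte-wise gives the result directly.
15 ⊕ 79 = 6c
ea ⊕ 85 = 6f
62 ⊕ 05 = 67
ad ⊕ c4 = 69
73 ⊕ 1d = 6e
ed ⊕ cd = 20
37 ⊕ 43 = 74
f9 ⊕ 91 = 68
30 ⊕ 55 = 65
b9 ⊕ 99 = 20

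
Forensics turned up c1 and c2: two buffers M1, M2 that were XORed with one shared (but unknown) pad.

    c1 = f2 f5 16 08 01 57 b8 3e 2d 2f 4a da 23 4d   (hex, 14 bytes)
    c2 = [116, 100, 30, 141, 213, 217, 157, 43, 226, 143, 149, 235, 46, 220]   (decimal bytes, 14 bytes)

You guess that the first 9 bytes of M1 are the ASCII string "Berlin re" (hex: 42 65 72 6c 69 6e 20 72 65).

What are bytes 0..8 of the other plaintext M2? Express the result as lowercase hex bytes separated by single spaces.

First, c1 ⊕ c2 = (M1 ⊕ K) ⊕ (M2 ⊕ K) = M1 ⊕ M2, so the key drops out. Then M2 = (M1 ⊕ M2) ⊕ M1 over the first 9 bytes.
byte 0: (f2 XOR 74) XOR 42 = 86 XOR 42 = c4
byte 1: (f5 XOR 64) XOR 65 = 91 XOR 65 = f4
byte 2: (16 XOR 1e) XOR 72 = 08 XOR 72 = 7a
byte 3: (08 XOR 8d) XOR 6c = 85 XOR 6c = e9
byte 4: (01 XOR d5) XOR 69 = d4 XOR 69 = bd
byte 5: (57 XOR d9) XOR 6e = 8e XOR 6e = e0
byte 6: (b8 XOR 9d) XOR 20 = 25 XOR 20 = 05
byte 7: (3e XOR 2b) XOR 72 = 15 XOR 72 = 67
byte 8: (2d XOR e2) XOR 65 = cf XOR 65 = aa

c4 f4 7a e9 bd e0 05 67 aa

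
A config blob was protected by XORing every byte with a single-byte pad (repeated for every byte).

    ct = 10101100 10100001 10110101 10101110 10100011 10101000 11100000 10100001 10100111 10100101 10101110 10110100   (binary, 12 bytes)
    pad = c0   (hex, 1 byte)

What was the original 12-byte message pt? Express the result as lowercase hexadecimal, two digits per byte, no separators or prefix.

The 1-byte key repeats, so the effective keystream is c0 c0 c0 c0 c0 c0 c0 c0 c0 c0 c0 c0.
byte 0: ac ^ c0 = 6c
byte 1: a1 ^ c0 = 61
byte 2: b5 ^ c0 = 75
byte 3: ae ^ c0 = 6e
byte 4: a3 ^ c0 = 63
byte 5: a8 ^ c0 = 68
byte 6: e0 ^ c0 = 20
byte 7: a1 ^ c0 = 61
byte 8: a7 ^ c0 = 67
byte 9: a5 ^ c0 = 65
byte 10: ae ^ c0 = 6e
byte 11: b4 ^ c0 = 74

6c61756e6368206167656e74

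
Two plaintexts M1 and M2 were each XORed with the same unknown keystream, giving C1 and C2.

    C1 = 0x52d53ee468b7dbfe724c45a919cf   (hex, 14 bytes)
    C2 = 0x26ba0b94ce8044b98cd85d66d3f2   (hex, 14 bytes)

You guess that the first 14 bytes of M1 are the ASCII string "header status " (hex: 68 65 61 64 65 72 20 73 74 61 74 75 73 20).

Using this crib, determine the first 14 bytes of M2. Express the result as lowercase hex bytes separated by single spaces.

First, C1 ⊕ C2 = (M1 ⊕ K) ⊕ (M2 ⊕ K) = M1 ⊕ M2, so the key drops out. Then M2 = (M1 ⊕ M2) ⊕ M1 over the first 14 bytes.
byte 0: (52 ^ 26) ^ 68 = 74 ^ 68 = 1c
byte 1: (d5 ^ ba) ^ 65 = 6f ^ 65 = 0a
byte 2: (3e ^ 0b) ^ 61 = 35 ^ 61 = 54
byte 3: (e4 ^ 94) ^ 64 = 70 ^ 64 = 14
byte 4: (68 ^ ce) ^ 65 = a6 ^ 65 = c3
byte 5: (b7 ^ 80) ^ 72 = 37 ^ 72 = 45
byte 6: (db ^ 44) ^ 20 = 9f ^ 20 = bf
byte 7: (fe ^ b9) ^ 73 = 47 ^ 73 = 34
byte 8: (72 ^ 8c) ^ 74 = fe ^ 74 = 8a
byte 9: (4c ^ d8) ^ 61 = 94 ^ 61 = f5
byte 10: (45 ^ 5d) ^ 74 = 18 ^ 74 = 6c
byte 11: (a9 ^ 66) ^ 75 = cf ^ 75 = ba
byte 12: (19 ^ d3) ^ 73 = ca ^ 73 = b9
byte 13: (cf ^ f2) ^ 20 = 3d ^ 20 = 1d

1c 0a 54 14 c3 45 bf 34 8a f5 6c ba b9 1d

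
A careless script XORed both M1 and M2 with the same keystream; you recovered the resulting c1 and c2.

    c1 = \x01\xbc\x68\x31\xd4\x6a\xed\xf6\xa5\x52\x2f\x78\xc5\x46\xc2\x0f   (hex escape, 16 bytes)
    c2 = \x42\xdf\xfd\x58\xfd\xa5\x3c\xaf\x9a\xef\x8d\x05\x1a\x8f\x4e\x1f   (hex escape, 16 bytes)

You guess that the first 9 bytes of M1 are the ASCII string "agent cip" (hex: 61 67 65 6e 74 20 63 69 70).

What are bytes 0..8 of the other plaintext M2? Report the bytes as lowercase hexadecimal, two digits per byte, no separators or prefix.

2204f0075defb2304f

First, c1 ⊕ c2 = (M1 ⊕ K) ⊕ (M2 ⊕ K) = M1 ⊕ M2, so the key drops out. Then M2 = (M1 ⊕ M2) ⊕ M1 over the first 9 bytes.
byte 0: (01 ⊕ 42) ⊕ 61 = 43 ⊕ 61 = 22
byte 1: (bc ⊕ df) ⊕ 67 = 63 ⊕ 67 = 04
byte 2: (68 ⊕ fd) ⊕ 65 = 95 ⊕ 65 = f0
byte 3: (31 ⊕ 58) ⊕ 6e = 69 ⊕ 6e = 07
byte 4: (d4 ⊕ fd) ⊕ 74 = 29 ⊕ 74 = 5d
byte 5: (6a ⊕ a5) ⊕ 20 = cf ⊕ 20 = ef
byte 6: (ed ⊕ 3c) ⊕ 63 = d1 ⊕ 63 = b2
byte 7: (f6 ⊕ af) ⊕ 69 = 59 ⊕ 69 = 30
byte 8: (a5 ⊕ 9a) ⊕ 70 = 3f ⊕ 70 = 4f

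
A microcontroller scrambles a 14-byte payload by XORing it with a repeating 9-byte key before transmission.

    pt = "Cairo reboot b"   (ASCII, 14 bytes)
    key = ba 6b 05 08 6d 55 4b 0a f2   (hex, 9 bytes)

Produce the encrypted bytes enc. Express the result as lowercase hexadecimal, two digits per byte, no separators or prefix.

f90a6c7a0275396f90d50471280f

The 9-byte key repeats, so the effective keystream is ba 6b 05 08 6d 55 4b 0a f2 ba 6b 05 08 6d.
byte 0: 43 ^ ba = f9
byte 1: 61 ^ 6b = 0a
byte 2: 69 ^ 05 = 6c
byte 3: 72 ^ 08 = 7a
byte 4: 6f ^ 6d = 02
byte 5: 20 ^ 55 = 75
byte 6: 72 ^ 4b = 39
byte 7: 65 ^ 0a = 6f
byte 8: 62 ^ f2 = 90
byte 9: 6f ^ ba = d5
byte 10: 6f ^ 6b = 04
byte 11: 74 ^ 05 = 71
byte 12: 20 ^ 08 = 28
byte 13: 62 ^ 6d = 0f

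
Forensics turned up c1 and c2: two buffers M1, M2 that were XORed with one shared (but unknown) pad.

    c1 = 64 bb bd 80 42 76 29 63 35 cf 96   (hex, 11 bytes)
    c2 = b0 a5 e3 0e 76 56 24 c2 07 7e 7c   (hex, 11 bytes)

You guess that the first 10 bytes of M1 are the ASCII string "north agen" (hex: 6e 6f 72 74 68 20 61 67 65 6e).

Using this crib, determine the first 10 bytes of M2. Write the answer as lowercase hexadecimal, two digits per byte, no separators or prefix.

First, c1 ⊕ c2 = (M1 ⊕ K) ⊕ (M2 ⊕ K) = M1 ⊕ M2, so the key drops out. Then M2 = (M1 ⊕ M2) ⊕ M1 over the first 10 bytes.
byte 0: (64 xor b0) xor 6e = d4 xor 6e = ba
byte 1: (bb xor a5) xor 6f = 1e xor 6f = 71
byte 2: (bd xor e3) xor 72 = 5e xor 72 = 2c
byte 3: (80 xor 0e) xor 74 = 8e xor 74 = fa
byte 4: (42 xor 76) xor 68 = 34 xor 68 = 5c
byte 5: (76 xor 56) xor 20 = 20 xor 20 = 00
byte 6: (29 xor 24) xor 61 = 0d xor 61 = 6c
byte 7: (63 xor c2) xor 67 = a1 xor 67 = c6
byte 8: (35 xor 07) xor 65 = 32 xor 65 = 57
byte 9: (cf xor 7e) xor 6e = b1 xor 6e = df

ba712cfa5c006cc657df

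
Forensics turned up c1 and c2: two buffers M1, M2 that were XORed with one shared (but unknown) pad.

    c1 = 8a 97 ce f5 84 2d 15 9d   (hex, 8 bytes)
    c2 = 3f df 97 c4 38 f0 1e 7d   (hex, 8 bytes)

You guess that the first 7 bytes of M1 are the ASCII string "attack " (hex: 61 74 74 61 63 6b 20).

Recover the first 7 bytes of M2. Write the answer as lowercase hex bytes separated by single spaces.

d4 3c 2d 50 df b6 2b

First, c1 ⊕ c2 = (M1 ⊕ K) ⊕ (M2 ⊕ K) = M1 ⊕ M2, so the key drops out. Then M2 = (M1 ⊕ M2) ⊕ M1 over the first 7 bytes.
byte 0: (8a XOR 3f) XOR 61 = b5 XOR 61 = d4
byte 1: (97 XOR df) XOR 74 = 48 XOR 74 = 3c
byte 2: (ce XOR 97) XOR 74 = 59 XOR 74 = 2d
byte 3: (f5 XOR c4) XOR 61 = 31 XOR 61 = 50
byte 4: (84 XOR 38) XOR 63 = bc XOR 63 = df
byte 5: (2d XOR f0) XOR 6b = dd XOR 6b = b6
byte 6: (15 XOR 1e) XOR 20 = 0b XOR 20 = 2b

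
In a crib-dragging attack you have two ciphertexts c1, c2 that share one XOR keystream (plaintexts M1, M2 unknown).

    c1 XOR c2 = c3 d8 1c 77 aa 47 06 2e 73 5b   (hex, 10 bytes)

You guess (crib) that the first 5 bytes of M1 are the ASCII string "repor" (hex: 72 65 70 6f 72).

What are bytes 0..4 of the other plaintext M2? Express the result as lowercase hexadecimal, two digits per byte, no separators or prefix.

Since c1 ⊕ c2 = M1 ⊕ M2, XORing with the guessed M1 bytes yields the corresponding M2 bytes: M2 = (c1 ⊕ c2) ⊕ M1.
byte 0: c3 ^ 72 = b1
byte 1: d8 ^ 65 = bd
byte 2: 1c ^ 70 = 6c
byte 3: 77 ^ 6f = 18
byte 4: aa ^ 72 = d8

b1bd6c18d8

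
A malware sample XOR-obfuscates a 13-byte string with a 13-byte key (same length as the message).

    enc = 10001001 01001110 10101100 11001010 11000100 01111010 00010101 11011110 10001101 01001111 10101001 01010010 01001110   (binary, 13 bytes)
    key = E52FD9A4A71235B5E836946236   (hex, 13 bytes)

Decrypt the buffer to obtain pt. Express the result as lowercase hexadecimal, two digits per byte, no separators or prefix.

6c61756e6368206b65793d3078

byte 0: 89 xor e5 = 6c
byte 1: 4e xor 2f = 61
byte 2: ac xor d9 = 75
byte 3: ca xor a4 = 6e
byte 4: c4 xor a7 = 63
byte 5: 7a xor 12 = 68
byte 6: 15 xor 35 = 20
byte 7: de xor b5 = 6b
byte 8: 8d xor e8 = 65
byte 9: 4f xor 36 = 79
byte 10: a9 xor 94 = 3d
byte 11: 52 xor 62 = 30
byte 12: 4e xor 36 = 78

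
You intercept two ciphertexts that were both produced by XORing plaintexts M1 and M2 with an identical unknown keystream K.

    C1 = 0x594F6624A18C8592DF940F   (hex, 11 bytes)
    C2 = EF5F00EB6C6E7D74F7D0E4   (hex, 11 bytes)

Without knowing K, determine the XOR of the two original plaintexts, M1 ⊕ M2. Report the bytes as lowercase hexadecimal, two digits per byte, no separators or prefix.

b61066cfcde2f8e62844eb

C1 ⊕ C2 = (M1 ⊕ K) ⊕ (M2 ⊕ K) = M1 ⊕ M2 — the shared key cancels under XOR.
byte 0: 59 xor ef = b6
byte 1: 4f xor 5f = 10
byte 2: 66 xor 00 = 66
byte 3: 24 xor eb = cf
byte 4: a1 xor 6c = cd
byte 5: 8c xor 6e = e2
byte 6: 85 xor 7d = f8
byte 7: 92 xor 74 = e6
byte 8: df xor f7 = 28
byte 9: 94 xor d0 = 44
byte 10: 0f xor e4 = eb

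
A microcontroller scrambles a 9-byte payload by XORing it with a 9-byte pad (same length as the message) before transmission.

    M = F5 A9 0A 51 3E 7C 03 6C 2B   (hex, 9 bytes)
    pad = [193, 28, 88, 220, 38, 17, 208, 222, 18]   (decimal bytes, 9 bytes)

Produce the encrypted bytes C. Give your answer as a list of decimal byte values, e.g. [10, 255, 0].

XOR is its own inverse, so applying the key byte-wise gives the result directly.
f5 ^ c1 = 34
a9 ^ 1c = b5
0a ^ 58 = 52
51 ^ dc = 8d
3e ^ 26 = 18
7c ^ 11 = 6d
03 ^ d0 = d3
6c ^ de = b2
2b ^ 12 = 39

[52, 181, 82, 141, 24, 109, 211, 178, 57]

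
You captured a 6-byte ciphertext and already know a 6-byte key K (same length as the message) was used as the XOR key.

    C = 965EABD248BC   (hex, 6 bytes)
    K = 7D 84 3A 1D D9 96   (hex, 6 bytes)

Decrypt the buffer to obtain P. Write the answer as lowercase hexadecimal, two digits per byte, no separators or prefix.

XOR is its own inverse, so applying the key byte-wise gives the result directly.
96 ⊕ 7d = eb
5e ⊕ 84 = da
ab ⊕ 3a = 91
d2 ⊕ 1d = cf
48 ⊕ d9 = 91
bc ⊕ 96 = 2a

ebda91cf912a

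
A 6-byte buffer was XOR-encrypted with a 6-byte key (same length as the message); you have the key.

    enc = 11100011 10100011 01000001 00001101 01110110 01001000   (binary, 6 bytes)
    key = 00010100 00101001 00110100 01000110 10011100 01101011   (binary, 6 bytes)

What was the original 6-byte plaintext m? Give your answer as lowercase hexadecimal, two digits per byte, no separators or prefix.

f78a754bea23

XOR is its own inverse, so applying the key byte-wise gives the result directly.
e3 xor 14 = f7
a3 xor 29 = 8a
41 xor 34 = 75
0d xor 46 = 4b
76 xor 9c = ea
48 xor 6b = 23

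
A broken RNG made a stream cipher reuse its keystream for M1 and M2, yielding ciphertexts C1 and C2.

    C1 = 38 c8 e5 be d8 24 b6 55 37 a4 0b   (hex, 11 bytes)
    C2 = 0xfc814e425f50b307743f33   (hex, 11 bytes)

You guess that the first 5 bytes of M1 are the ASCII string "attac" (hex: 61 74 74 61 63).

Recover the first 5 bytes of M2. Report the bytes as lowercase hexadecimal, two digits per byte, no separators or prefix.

First, C1 ⊕ C2 = (M1 ⊕ K) ⊕ (M2 ⊕ K) = M1 ⊕ M2, so the key drops out. Then M2 = (M1 ⊕ M2) ⊕ M1 over the first 5 bytes.
byte 0: (38 ⊕ fc) ⊕ 61 = c4 ⊕ 61 = a5
byte 1: (c8 ⊕ 81) ⊕ 74 = 49 ⊕ 74 = 3d
byte 2: (e5 ⊕ 4e) ⊕ 74 = ab ⊕ 74 = df
byte 3: (be ⊕ 42) ⊕ 61 = fc ⊕ 61 = 9d
byte 4: (d8 ⊕ 5f) ⊕ 63 = 87 ⊕ 63 = e4

a53ddf9de4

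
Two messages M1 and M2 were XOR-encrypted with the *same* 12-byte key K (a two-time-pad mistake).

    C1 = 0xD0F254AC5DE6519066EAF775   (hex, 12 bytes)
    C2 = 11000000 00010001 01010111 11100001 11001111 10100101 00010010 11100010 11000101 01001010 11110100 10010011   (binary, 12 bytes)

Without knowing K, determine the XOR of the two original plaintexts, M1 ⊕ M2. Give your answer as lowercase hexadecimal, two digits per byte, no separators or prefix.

C1 ⊕ C2 = (M1 ⊕ K) ⊕ (M2 ⊕ K) = M1 ⊕ M2 — the shared key cancels under XOR.
byte 0: d0 ^ c0 = 10
byte 1: f2 ^ 11 = e3
byte 2: 54 ^ 57 = 03
byte 3: ac ^ e1 = 4d
byte 4: 5d ^ cf = 92
byte 5: e6 ^ a5 = 43
byte 6: 51 ^ 12 = 43
byte 7: 90 ^ e2 = 72
byte 8: 66 ^ c5 = a3
byte 9: ea ^ 4a = a0
byte 10: f7 ^ f4 = 03
byte 11: 75 ^ 93 = e6

10e3034d92434372a3a003e6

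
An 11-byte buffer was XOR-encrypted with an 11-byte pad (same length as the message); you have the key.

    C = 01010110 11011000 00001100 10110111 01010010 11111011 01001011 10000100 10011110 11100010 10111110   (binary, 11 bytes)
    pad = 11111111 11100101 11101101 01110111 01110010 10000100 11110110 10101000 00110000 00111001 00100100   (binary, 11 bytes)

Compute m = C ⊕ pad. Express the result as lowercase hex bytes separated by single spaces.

a9 3d e1 c0 20 7f bd 2c ae db 9a

XOR is its own inverse, so applying the key byte-wise gives the result directly.
byte 0:  86 XOR 255 = 169
byte 1: 216 XOR 229 =  61
byte 2:  12 XOR 237 = 225
byte 3: 183 XOR 119 = 192
byte 4:  82 XOR 114 =  32
byte 5: 251 XOR 132 = 127
byte 6:  75 XOR 246 = 189
byte 7: 132 XOR 168 =  44
byte 8: 158 XOR  48 = 174
byte 9: 226 XOR  57 = 219
byte 10: 190 XOR  36 = 154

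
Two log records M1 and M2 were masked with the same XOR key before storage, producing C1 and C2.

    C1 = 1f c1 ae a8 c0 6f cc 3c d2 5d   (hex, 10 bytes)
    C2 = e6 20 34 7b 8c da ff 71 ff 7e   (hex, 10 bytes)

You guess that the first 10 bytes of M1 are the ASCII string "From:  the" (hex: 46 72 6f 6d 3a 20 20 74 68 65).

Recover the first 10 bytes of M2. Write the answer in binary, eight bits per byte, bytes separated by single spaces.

10111111 10010011 11110101 10111110 01110110 10010101 00010011 00111001 01000101 01000110

First, C1 ⊕ C2 = (M1 ⊕ K) ⊕ (M2 ⊕ K) = M1 ⊕ M2, so the key drops out. Then M2 = (M1 ⊕ M2) ⊕ M1 over the first 10 bytes.
byte 0: (1f xor e6) xor 46 = f9 xor 46 = bf
byte 1: (c1 xor 20) xor 72 = e1 xor 72 = 93
byte 2: (ae xor 34) xor 6f = 9a xor 6f = f5
byte 3: (a8 xor 7b) xor 6d = d3 xor 6d = be
byte 4: (c0 xor 8c) xor 3a = 4c xor 3a = 76
byte 5: (6f xor da) xor 20 = b5 xor 20 = 95
byte 6: (cc xor ff) xor 20 = 33 xor 20 = 13
byte 7: (3c xor 71) xor 74 = 4d xor 74 = 39
byte 8: (d2 xor ff) xor 68 = 2d xor 68 = 45
byte 9: (5d xor 7e) xor 65 = 23 xor 65 = 46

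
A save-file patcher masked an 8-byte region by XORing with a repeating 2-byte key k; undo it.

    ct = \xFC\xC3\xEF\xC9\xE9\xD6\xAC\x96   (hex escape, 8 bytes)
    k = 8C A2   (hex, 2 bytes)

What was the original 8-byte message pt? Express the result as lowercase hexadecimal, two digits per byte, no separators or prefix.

The 2-byte key repeats, so the effective keystream is 8c a2 8c a2 8c a2 8c a2.
byte 0: fc XOR 8c = 70
byte 1: c3 XOR a2 = 61
byte 2: ef XOR 8c = 63
byte 3: c9 XOR a2 = 6b
byte 4: e9 XOR 8c = 65
byte 5: d6 XOR a2 = 74
byte 6: ac XOR 8c = 20
byte 7: 96 XOR a2 = 34

7061636b65742034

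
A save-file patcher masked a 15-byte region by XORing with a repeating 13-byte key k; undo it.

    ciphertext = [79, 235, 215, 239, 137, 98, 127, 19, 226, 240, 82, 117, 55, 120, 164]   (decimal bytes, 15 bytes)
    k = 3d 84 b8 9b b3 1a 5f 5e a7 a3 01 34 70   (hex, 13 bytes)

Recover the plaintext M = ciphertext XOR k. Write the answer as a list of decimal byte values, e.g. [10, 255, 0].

The 13-byte key repeats, so the effective keystream is 3d 84 b8 9b b3 1a 5f 5e a7 a3 01 34 70 3d 84.
byte 0: 4f ⊕ 3d = 72
byte 1: eb ⊕ 84 = 6f
byte 2: d7 ⊕ b8 = 6f
byte 3: ef ⊕ 9b = 74
byte 4: 89 ⊕ b3 = 3a
byte 5: 62 ⊕ 1a = 78
byte 6: 7f ⊕ 5f = 20
byte 7: 13 ⊕ 5e = 4d
byte 8: e2 ⊕ a7 = 45
byte 9: f0 ⊕ a3 = 53
byte 10: 52 ⊕ 01 = 53
byte 11: 75 ⊕ 34 = 41
byte 12: 37 ⊕ 70 = 47
byte 13: 78 ⊕ 3d = 45
byte 14: a4 ⊕ 84 = 20

[114, 111, 111, 116, 58, 120, 32, 77, 69, 83, 83, 65, 71, 69, 32]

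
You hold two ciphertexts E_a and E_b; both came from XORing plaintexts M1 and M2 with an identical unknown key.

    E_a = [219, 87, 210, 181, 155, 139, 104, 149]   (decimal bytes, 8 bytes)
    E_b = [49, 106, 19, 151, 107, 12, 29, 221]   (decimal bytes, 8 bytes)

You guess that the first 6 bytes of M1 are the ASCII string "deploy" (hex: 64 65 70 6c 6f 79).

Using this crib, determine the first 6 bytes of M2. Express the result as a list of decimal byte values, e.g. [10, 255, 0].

[142, 88, 177, 78, 159, 254]

First, E_a ⊕ E_b = (M1 ⊕ K) ⊕ (M2 ⊕ K) = M1 ⊕ M2, so the key drops out. Then M2 = (M1 ⊕ M2) ⊕ M1 over the first 6 bytes.
byte 0: (db ⊕ 31) ⊕ 64 = ea ⊕ 64 = 8e
byte 1: (57 ⊕ 6a) ⊕ 65 = 3d ⊕ 65 = 58
byte 2: (d2 ⊕ 13) ⊕ 70 = c1 ⊕ 70 = b1
byte 3: (b5 ⊕ 97) ⊕ 6c = 22 ⊕ 6c = 4e
byte 4: (9b ⊕ 6b) ⊕ 6f = f0 ⊕ 6f = 9f
byte 5: (8b ⊕ 0c) ⊕ 79 = 87 ⊕ 79 = fe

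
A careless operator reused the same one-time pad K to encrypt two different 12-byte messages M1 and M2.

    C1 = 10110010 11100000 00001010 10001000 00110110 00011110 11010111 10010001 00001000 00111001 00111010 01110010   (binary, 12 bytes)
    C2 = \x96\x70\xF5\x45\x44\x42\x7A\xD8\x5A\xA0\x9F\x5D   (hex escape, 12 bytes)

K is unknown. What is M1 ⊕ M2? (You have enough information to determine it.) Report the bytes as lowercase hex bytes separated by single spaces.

C1 ⊕ C2 = (M1 ⊕ K) ⊕ (M2 ⊕ K) = M1 ⊕ M2 — the shared key cancels under XOR.
10110010 xor 10010110 = 00100100
11100000 xor 01110000 = 10010000
00001010 xor 11110101 = 11111111
10001000 xor 01000101 = 11001101
00110110 xor 01000100 = 01110010
00011110 xor 01000010 = 01011100
11010111 xor 01111010 = 10101101
10010001 xor 11011000 = 01001001
00001000 xor 01011010 = 01010010
00111001 xor 10100000 = 10011001
00111010 xor 10011111 = 10100101
01110010 xor 01011101 = 00101111

24 90 ff cd 72 5c ad 49 52 99 a5 2f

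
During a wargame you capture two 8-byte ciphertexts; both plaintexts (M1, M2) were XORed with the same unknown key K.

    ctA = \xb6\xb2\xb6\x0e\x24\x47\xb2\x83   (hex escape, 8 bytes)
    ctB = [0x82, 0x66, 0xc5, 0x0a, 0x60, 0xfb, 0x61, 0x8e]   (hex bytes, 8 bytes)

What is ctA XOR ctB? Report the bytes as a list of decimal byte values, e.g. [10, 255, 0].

[52, 212, 115, 4, 68, 188, 211, 13]

ctA ⊕ ctB = (M1 ⊕ K) ⊕ (M2 ⊕ K) = M1 ⊕ M2 — the shared key cancels under XOR.
b6 xor 82 = 34
b2 xor 66 = d4
b6 xor c5 = 73
0e xor 0a = 04
24 xor 60 = 44
47 xor fb = bc
b2 xor 61 = d3
83 xor 8e = 0d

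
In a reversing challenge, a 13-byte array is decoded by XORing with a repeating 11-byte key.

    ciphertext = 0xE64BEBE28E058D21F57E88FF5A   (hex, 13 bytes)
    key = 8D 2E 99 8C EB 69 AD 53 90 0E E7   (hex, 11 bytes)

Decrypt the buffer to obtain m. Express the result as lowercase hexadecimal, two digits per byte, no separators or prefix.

The 11-byte key repeats, so the effective keystream is 8d 2e 99 8c eb 69 ad 53 90 0e e7 8d 2e.
byte 0: e6 xor 8d = 6b
byte 1: 4b xor 2e = 65
byte 2: eb xor 99 = 72
byte 3: e2 xor 8c = 6e
byte 4: 8e xor eb = 65
byte 5: 05 xor 69 = 6c
byte 6: 8d xor ad = 20
byte 7: 21 xor 53 = 72
byte 8: f5 xor 90 = 65
byte 9: 7e xor 0e = 70
byte 10: 88 xor e7 = 6f
byte 11: ff xor 8d = 72
byte 12: 5a xor 2e = 74

6b65726e656c207265706f7274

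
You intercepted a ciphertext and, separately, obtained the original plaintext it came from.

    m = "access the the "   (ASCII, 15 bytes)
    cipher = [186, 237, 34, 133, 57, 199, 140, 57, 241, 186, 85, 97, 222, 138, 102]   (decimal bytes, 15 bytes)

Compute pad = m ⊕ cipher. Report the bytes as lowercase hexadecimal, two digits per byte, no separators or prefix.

db8e41e04ab4ac4d99df7515b6ef46

Since cipher = m ⊕ pad, XORing both sides with m gives pad = m ⊕ cipher.
byte 0: 61 XOR ba = db
byte 1: 63 XOR ed = 8e
byte 2: 63 XOR 22 = 41
byte 3: 65 XOR 85 = e0
byte 4: 73 XOR 39 = 4a
byte 5: 73 XOR c7 = b4
byte 6: 20 XOR 8c = ac
byte 7: 74 XOR 39 = 4d
byte 8: 68 XOR f1 = 99
byte 9: 65 XOR ba = df
byte 10: 20 XOR 55 = 75
byte 11: 74 XOR 61 = 15
byte 12: 68 XOR de = b6
byte 13: 65 XOR 8a = ef
byte 14: 20 XOR 66 = 46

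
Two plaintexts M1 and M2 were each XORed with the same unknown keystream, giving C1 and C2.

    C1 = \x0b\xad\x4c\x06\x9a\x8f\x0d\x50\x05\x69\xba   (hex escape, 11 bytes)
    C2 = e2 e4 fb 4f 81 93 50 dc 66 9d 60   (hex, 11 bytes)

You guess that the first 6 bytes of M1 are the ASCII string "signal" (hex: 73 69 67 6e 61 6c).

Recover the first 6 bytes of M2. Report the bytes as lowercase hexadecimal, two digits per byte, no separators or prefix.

9a20d0277a70

First, C1 ⊕ C2 = (M1 ⊕ K) ⊕ (M2 ⊕ K) = M1 ⊕ M2, so the key drops out. Then M2 = (M1 ⊕ M2) ⊕ M1 over the first 6 bytes.
byte 0: (0b xor e2) xor 73 = e9 xor 73 = 9a
byte 1: (ad xor e4) xor 69 = 49 xor 69 = 20
byte 2: (4c xor fb) xor 67 = b7 xor 67 = d0
byte 3: (06 xor 4f) xor 6e = 49 xor 6e = 27
byte 4: (9a xor 81) xor 61 = 1b xor 61 = 7a
byte 5: (8f xor 93) xor 6c = 1c xor 6c = 70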